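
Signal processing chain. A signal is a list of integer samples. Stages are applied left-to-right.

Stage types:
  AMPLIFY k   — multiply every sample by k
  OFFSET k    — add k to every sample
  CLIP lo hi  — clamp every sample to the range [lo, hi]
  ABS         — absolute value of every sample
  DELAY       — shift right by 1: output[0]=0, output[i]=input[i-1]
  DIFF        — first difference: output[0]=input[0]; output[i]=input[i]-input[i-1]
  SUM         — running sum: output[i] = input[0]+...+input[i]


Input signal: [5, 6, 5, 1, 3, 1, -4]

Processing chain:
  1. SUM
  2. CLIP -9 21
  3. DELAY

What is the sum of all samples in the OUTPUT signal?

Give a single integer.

Input: [5, 6, 5, 1, 3, 1, -4]
Stage 1 (SUM): sum[0..0]=5, sum[0..1]=11, sum[0..2]=16, sum[0..3]=17, sum[0..4]=20, sum[0..5]=21, sum[0..6]=17 -> [5, 11, 16, 17, 20, 21, 17]
Stage 2 (CLIP -9 21): clip(5,-9,21)=5, clip(11,-9,21)=11, clip(16,-9,21)=16, clip(17,-9,21)=17, clip(20,-9,21)=20, clip(21,-9,21)=21, clip(17,-9,21)=17 -> [5, 11, 16, 17, 20, 21, 17]
Stage 3 (DELAY): [0, 5, 11, 16, 17, 20, 21] = [0, 5, 11, 16, 17, 20, 21] -> [0, 5, 11, 16, 17, 20, 21]
Output sum: 90

Answer: 90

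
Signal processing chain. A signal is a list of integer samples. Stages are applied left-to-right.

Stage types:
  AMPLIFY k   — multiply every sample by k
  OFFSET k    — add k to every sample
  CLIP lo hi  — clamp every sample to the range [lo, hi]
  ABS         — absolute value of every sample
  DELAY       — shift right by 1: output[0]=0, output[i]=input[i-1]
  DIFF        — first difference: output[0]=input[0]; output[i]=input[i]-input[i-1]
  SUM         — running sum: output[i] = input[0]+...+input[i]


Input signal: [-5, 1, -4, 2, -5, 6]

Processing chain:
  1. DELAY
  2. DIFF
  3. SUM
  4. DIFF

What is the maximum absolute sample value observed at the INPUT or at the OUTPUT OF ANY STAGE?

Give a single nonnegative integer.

Input: [-5, 1, -4, 2, -5, 6] (max |s|=6)
Stage 1 (DELAY): [0, -5, 1, -4, 2, -5] = [0, -5, 1, -4, 2, -5] -> [0, -5, 1, -4, 2, -5] (max |s|=5)
Stage 2 (DIFF): s[0]=0, -5-0=-5, 1--5=6, -4-1=-5, 2--4=6, -5-2=-7 -> [0, -5, 6, -5, 6, -7] (max |s|=7)
Stage 3 (SUM): sum[0..0]=0, sum[0..1]=-5, sum[0..2]=1, sum[0..3]=-4, sum[0..4]=2, sum[0..5]=-5 -> [0, -5, 1, -4, 2, -5] (max |s|=5)
Stage 4 (DIFF): s[0]=0, -5-0=-5, 1--5=6, -4-1=-5, 2--4=6, -5-2=-7 -> [0, -5, 6, -5, 6, -7] (max |s|=7)
Overall max amplitude: 7

Answer: 7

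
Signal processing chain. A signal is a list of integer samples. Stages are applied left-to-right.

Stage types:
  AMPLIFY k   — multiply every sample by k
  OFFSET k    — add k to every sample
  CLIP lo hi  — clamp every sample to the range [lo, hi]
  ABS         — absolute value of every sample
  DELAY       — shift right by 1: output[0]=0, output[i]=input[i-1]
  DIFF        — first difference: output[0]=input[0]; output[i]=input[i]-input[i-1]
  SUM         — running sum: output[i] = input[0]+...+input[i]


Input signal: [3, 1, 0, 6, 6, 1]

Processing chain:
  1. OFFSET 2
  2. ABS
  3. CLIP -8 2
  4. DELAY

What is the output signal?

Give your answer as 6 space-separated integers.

Answer: 0 2 2 2 2 2

Derivation:
Input: [3, 1, 0, 6, 6, 1]
Stage 1 (OFFSET 2): 3+2=5, 1+2=3, 0+2=2, 6+2=8, 6+2=8, 1+2=3 -> [5, 3, 2, 8, 8, 3]
Stage 2 (ABS): |5|=5, |3|=3, |2|=2, |8|=8, |8|=8, |3|=3 -> [5, 3, 2, 8, 8, 3]
Stage 3 (CLIP -8 2): clip(5,-8,2)=2, clip(3,-8,2)=2, clip(2,-8,2)=2, clip(8,-8,2)=2, clip(8,-8,2)=2, clip(3,-8,2)=2 -> [2, 2, 2, 2, 2, 2]
Stage 4 (DELAY): [0, 2, 2, 2, 2, 2] = [0, 2, 2, 2, 2, 2] -> [0, 2, 2, 2, 2, 2]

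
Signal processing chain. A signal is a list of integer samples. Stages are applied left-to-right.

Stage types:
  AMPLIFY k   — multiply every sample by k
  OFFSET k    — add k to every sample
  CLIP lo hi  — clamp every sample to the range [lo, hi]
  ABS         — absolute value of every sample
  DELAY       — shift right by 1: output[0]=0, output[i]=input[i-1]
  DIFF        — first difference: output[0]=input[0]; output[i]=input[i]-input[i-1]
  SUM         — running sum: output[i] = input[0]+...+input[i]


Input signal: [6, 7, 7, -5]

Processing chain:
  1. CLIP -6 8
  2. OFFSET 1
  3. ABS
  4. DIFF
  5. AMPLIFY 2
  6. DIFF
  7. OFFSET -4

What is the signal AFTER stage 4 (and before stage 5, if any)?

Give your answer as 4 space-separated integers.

Input: [6, 7, 7, -5]
Stage 1 (CLIP -6 8): clip(6,-6,8)=6, clip(7,-6,8)=7, clip(7,-6,8)=7, clip(-5,-6,8)=-5 -> [6, 7, 7, -5]
Stage 2 (OFFSET 1): 6+1=7, 7+1=8, 7+1=8, -5+1=-4 -> [7, 8, 8, -4]
Stage 3 (ABS): |7|=7, |8|=8, |8|=8, |-4|=4 -> [7, 8, 8, 4]
Stage 4 (DIFF): s[0]=7, 8-7=1, 8-8=0, 4-8=-4 -> [7, 1, 0, -4]

Answer: 7 1 0 -4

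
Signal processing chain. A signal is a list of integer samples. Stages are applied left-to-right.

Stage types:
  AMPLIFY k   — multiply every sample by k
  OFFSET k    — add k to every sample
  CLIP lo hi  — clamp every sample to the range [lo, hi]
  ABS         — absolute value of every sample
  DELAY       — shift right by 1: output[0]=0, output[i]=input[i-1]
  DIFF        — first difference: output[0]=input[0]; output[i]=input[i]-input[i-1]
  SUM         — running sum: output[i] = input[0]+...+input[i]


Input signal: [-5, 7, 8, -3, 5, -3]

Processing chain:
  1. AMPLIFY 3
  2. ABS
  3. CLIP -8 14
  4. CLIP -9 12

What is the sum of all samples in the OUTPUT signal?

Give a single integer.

Input: [-5, 7, 8, -3, 5, -3]
Stage 1 (AMPLIFY 3): -5*3=-15, 7*3=21, 8*3=24, -3*3=-9, 5*3=15, -3*3=-9 -> [-15, 21, 24, -9, 15, -9]
Stage 2 (ABS): |-15|=15, |21|=21, |24|=24, |-9|=9, |15|=15, |-9|=9 -> [15, 21, 24, 9, 15, 9]
Stage 3 (CLIP -8 14): clip(15,-8,14)=14, clip(21,-8,14)=14, clip(24,-8,14)=14, clip(9,-8,14)=9, clip(15,-8,14)=14, clip(9,-8,14)=9 -> [14, 14, 14, 9, 14, 9]
Stage 4 (CLIP -9 12): clip(14,-9,12)=12, clip(14,-9,12)=12, clip(14,-9,12)=12, clip(9,-9,12)=9, clip(14,-9,12)=12, clip(9,-9,12)=9 -> [12, 12, 12, 9, 12, 9]
Output sum: 66

Answer: 66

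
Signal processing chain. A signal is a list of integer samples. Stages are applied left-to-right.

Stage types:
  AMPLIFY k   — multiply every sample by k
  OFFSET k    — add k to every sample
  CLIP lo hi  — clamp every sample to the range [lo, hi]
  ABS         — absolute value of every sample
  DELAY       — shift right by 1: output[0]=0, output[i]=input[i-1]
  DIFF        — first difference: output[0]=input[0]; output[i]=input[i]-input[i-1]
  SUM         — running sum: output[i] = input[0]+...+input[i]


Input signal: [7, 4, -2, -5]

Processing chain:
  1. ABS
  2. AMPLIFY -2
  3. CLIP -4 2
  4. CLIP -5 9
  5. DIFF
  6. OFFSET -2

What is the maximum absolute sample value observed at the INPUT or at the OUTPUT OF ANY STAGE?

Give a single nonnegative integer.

Answer: 14

Derivation:
Input: [7, 4, -2, -5] (max |s|=7)
Stage 1 (ABS): |7|=7, |4|=4, |-2|=2, |-5|=5 -> [7, 4, 2, 5] (max |s|=7)
Stage 2 (AMPLIFY -2): 7*-2=-14, 4*-2=-8, 2*-2=-4, 5*-2=-10 -> [-14, -8, -4, -10] (max |s|=14)
Stage 3 (CLIP -4 2): clip(-14,-4,2)=-4, clip(-8,-4,2)=-4, clip(-4,-4,2)=-4, clip(-10,-4,2)=-4 -> [-4, -4, -4, -4] (max |s|=4)
Stage 4 (CLIP -5 9): clip(-4,-5,9)=-4, clip(-4,-5,9)=-4, clip(-4,-5,9)=-4, clip(-4,-5,9)=-4 -> [-4, -4, -4, -4] (max |s|=4)
Stage 5 (DIFF): s[0]=-4, -4--4=0, -4--4=0, -4--4=0 -> [-4, 0, 0, 0] (max |s|=4)
Stage 6 (OFFSET -2): -4+-2=-6, 0+-2=-2, 0+-2=-2, 0+-2=-2 -> [-6, -2, -2, -2] (max |s|=6)
Overall max amplitude: 14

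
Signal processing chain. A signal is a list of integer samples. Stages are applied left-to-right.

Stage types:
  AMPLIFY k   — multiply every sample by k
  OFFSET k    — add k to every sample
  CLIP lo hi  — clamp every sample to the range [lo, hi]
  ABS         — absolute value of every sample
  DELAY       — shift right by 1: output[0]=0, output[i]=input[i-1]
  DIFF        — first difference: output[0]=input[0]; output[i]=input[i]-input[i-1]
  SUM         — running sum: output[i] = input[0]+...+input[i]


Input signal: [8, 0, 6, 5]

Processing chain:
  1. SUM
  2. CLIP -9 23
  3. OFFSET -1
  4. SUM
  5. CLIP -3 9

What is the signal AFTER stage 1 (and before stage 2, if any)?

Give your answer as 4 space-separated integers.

Input: [8, 0, 6, 5]
Stage 1 (SUM): sum[0..0]=8, sum[0..1]=8, sum[0..2]=14, sum[0..3]=19 -> [8, 8, 14, 19]

Answer: 8 8 14 19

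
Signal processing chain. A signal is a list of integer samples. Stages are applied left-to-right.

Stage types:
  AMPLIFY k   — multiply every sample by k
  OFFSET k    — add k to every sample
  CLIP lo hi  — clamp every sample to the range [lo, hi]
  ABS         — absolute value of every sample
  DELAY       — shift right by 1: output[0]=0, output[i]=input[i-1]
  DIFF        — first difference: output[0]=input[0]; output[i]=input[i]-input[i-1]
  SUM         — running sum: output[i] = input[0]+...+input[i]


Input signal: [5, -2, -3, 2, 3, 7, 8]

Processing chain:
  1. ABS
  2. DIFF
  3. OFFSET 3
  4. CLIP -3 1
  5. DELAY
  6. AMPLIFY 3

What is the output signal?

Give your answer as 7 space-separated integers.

Answer: 0 3 0 3 3 3 3

Derivation:
Input: [5, -2, -3, 2, 3, 7, 8]
Stage 1 (ABS): |5|=5, |-2|=2, |-3|=3, |2|=2, |3|=3, |7|=7, |8|=8 -> [5, 2, 3, 2, 3, 7, 8]
Stage 2 (DIFF): s[0]=5, 2-5=-3, 3-2=1, 2-3=-1, 3-2=1, 7-3=4, 8-7=1 -> [5, -3, 1, -1, 1, 4, 1]
Stage 3 (OFFSET 3): 5+3=8, -3+3=0, 1+3=4, -1+3=2, 1+3=4, 4+3=7, 1+3=4 -> [8, 0, 4, 2, 4, 7, 4]
Stage 4 (CLIP -3 1): clip(8,-3,1)=1, clip(0,-3,1)=0, clip(4,-3,1)=1, clip(2,-3,1)=1, clip(4,-3,1)=1, clip(7,-3,1)=1, clip(4,-3,1)=1 -> [1, 0, 1, 1, 1, 1, 1]
Stage 5 (DELAY): [0, 1, 0, 1, 1, 1, 1] = [0, 1, 0, 1, 1, 1, 1] -> [0, 1, 0, 1, 1, 1, 1]
Stage 6 (AMPLIFY 3): 0*3=0, 1*3=3, 0*3=0, 1*3=3, 1*3=3, 1*3=3, 1*3=3 -> [0, 3, 0, 3, 3, 3, 3]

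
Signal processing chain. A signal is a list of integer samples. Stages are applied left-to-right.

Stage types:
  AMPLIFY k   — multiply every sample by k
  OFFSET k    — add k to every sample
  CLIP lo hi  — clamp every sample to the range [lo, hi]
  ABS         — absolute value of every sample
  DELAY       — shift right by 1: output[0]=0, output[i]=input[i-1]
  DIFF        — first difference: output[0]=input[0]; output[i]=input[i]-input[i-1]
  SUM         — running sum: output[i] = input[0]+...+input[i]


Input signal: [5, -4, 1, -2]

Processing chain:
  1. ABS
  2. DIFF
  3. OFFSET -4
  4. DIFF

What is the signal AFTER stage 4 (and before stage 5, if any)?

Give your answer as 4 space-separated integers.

Answer: 1 -6 -2 4

Derivation:
Input: [5, -4, 1, -2]
Stage 1 (ABS): |5|=5, |-4|=4, |1|=1, |-2|=2 -> [5, 4, 1, 2]
Stage 2 (DIFF): s[0]=5, 4-5=-1, 1-4=-3, 2-1=1 -> [5, -1, -3, 1]
Stage 3 (OFFSET -4): 5+-4=1, -1+-4=-5, -3+-4=-7, 1+-4=-3 -> [1, -5, -7, -3]
Stage 4 (DIFF): s[0]=1, -5-1=-6, -7--5=-2, -3--7=4 -> [1, -6, -2, 4]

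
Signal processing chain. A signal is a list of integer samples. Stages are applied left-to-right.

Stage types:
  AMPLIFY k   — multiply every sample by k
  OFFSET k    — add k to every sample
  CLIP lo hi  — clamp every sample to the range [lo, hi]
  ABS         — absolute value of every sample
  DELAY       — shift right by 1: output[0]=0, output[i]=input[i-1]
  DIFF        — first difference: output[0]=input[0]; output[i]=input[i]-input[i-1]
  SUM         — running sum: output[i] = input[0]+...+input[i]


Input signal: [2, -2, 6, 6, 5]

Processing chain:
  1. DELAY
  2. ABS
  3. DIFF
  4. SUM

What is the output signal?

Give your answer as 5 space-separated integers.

Answer: 0 2 2 6 6

Derivation:
Input: [2, -2, 6, 6, 5]
Stage 1 (DELAY): [0, 2, -2, 6, 6] = [0, 2, -2, 6, 6] -> [0, 2, -2, 6, 6]
Stage 2 (ABS): |0|=0, |2|=2, |-2|=2, |6|=6, |6|=6 -> [0, 2, 2, 6, 6]
Stage 3 (DIFF): s[0]=0, 2-0=2, 2-2=0, 6-2=4, 6-6=0 -> [0, 2, 0, 4, 0]
Stage 4 (SUM): sum[0..0]=0, sum[0..1]=2, sum[0..2]=2, sum[0..3]=6, sum[0..4]=6 -> [0, 2, 2, 6, 6]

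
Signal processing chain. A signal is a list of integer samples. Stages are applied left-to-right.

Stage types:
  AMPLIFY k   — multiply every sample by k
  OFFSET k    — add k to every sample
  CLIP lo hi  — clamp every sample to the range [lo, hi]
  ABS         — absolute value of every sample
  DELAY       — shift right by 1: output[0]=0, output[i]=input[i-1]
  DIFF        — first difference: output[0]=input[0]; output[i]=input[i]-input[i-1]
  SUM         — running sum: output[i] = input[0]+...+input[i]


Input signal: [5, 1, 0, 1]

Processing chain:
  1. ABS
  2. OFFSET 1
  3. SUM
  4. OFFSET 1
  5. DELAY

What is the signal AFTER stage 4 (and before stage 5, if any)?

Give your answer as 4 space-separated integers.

Answer: 7 9 10 12

Derivation:
Input: [5, 1, 0, 1]
Stage 1 (ABS): |5|=5, |1|=1, |0|=0, |1|=1 -> [5, 1, 0, 1]
Stage 2 (OFFSET 1): 5+1=6, 1+1=2, 0+1=1, 1+1=2 -> [6, 2, 1, 2]
Stage 3 (SUM): sum[0..0]=6, sum[0..1]=8, sum[0..2]=9, sum[0..3]=11 -> [6, 8, 9, 11]
Stage 4 (OFFSET 1): 6+1=7, 8+1=9, 9+1=10, 11+1=12 -> [7, 9, 10, 12]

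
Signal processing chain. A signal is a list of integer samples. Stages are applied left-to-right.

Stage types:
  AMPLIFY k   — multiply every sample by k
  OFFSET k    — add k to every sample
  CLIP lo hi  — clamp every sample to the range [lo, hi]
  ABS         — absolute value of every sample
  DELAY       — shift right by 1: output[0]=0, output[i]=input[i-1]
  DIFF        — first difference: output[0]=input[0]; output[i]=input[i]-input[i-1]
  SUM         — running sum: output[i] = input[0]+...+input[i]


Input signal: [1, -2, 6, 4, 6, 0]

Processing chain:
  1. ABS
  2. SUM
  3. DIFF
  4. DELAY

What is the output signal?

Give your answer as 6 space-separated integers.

Input: [1, -2, 6, 4, 6, 0]
Stage 1 (ABS): |1|=1, |-2|=2, |6|=6, |4|=4, |6|=6, |0|=0 -> [1, 2, 6, 4, 6, 0]
Stage 2 (SUM): sum[0..0]=1, sum[0..1]=3, sum[0..2]=9, sum[0..3]=13, sum[0..4]=19, sum[0..5]=19 -> [1, 3, 9, 13, 19, 19]
Stage 3 (DIFF): s[0]=1, 3-1=2, 9-3=6, 13-9=4, 19-13=6, 19-19=0 -> [1, 2, 6, 4, 6, 0]
Stage 4 (DELAY): [0, 1, 2, 6, 4, 6] = [0, 1, 2, 6, 4, 6] -> [0, 1, 2, 6, 4, 6]

Answer: 0 1 2 6 4 6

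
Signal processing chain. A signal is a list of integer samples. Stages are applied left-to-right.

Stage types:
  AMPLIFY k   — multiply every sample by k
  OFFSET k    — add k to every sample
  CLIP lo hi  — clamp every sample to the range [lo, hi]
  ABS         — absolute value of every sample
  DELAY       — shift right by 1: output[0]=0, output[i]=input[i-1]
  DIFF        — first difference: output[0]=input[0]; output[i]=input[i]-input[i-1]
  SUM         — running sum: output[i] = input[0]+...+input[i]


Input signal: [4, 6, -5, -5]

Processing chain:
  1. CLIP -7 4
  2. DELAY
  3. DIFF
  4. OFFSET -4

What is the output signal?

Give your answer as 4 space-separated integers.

Input: [4, 6, -5, -5]
Stage 1 (CLIP -7 4): clip(4,-7,4)=4, clip(6,-7,4)=4, clip(-5,-7,4)=-5, clip(-5,-7,4)=-5 -> [4, 4, -5, -5]
Stage 2 (DELAY): [0, 4, 4, -5] = [0, 4, 4, -5] -> [0, 4, 4, -5]
Stage 3 (DIFF): s[0]=0, 4-0=4, 4-4=0, -5-4=-9 -> [0, 4, 0, -9]
Stage 4 (OFFSET -4): 0+-4=-4, 4+-4=0, 0+-4=-4, -9+-4=-13 -> [-4, 0, -4, -13]

Answer: -4 0 -4 -13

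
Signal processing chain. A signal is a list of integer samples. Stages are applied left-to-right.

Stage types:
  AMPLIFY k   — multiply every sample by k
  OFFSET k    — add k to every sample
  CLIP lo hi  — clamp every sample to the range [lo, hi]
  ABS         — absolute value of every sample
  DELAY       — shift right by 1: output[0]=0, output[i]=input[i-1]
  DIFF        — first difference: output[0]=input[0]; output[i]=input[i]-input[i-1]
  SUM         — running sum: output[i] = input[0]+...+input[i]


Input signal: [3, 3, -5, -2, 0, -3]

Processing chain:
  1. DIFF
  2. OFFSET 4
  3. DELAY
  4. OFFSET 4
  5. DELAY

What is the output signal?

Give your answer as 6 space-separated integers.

Input: [3, 3, -5, -2, 0, -3]
Stage 1 (DIFF): s[0]=3, 3-3=0, -5-3=-8, -2--5=3, 0--2=2, -3-0=-3 -> [3, 0, -8, 3, 2, -3]
Stage 2 (OFFSET 4): 3+4=7, 0+4=4, -8+4=-4, 3+4=7, 2+4=6, -3+4=1 -> [7, 4, -4, 7, 6, 1]
Stage 3 (DELAY): [0, 7, 4, -4, 7, 6] = [0, 7, 4, -4, 7, 6] -> [0, 7, 4, -4, 7, 6]
Stage 4 (OFFSET 4): 0+4=4, 7+4=11, 4+4=8, -4+4=0, 7+4=11, 6+4=10 -> [4, 11, 8, 0, 11, 10]
Stage 5 (DELAY): [0, 4, 11, 8, 0, 11] = [0, 4, 11, 8, 0, 11] -> [0, 4, 11, 8, 0, 11]

Answer: 0 4 11 8 0 11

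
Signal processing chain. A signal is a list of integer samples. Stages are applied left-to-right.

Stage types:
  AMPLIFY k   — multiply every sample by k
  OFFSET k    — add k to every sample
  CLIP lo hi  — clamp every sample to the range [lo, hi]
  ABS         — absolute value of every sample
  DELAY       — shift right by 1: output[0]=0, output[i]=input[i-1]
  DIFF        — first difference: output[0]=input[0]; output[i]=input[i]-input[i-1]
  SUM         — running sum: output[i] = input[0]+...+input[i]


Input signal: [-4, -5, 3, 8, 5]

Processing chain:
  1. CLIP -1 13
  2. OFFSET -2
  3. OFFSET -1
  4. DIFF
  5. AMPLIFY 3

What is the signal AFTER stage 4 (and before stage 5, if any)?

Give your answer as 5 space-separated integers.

Answer: -4 0 4 5 -3

Derivation:
Input: [-4, -5, 3, 8, 5]
Stage 1 (CLIP -1 13): clip(-4,-1,13)=-1, clip(-5,-1,13)=-1, clip(3,-1,13)=3, clip(8,-1,13)=8, clip(5,-1,13)=5 -> [-1, -1, 3, 8, 5]
Stage 2 (OFFSET -2): -1+-2=-3, -1+-2=-3, 3+-2=1, 8+-2=6, 5+-2=3 -> [-3, -3, 1, 6, 3]
Stage 3 (OFFSET -1): -3+-1=-4, -3+-1=-4, 1+-1=0, 6+-1=5, 3+-1=2 -> [-4, -4, 0, 5, 2]
Stage 4 (DIFF): s[0]=-4, -4--4=0, 0--4=4, 5-0=5, 2-5=-3 -> [-4, 0, 4, 5, -3]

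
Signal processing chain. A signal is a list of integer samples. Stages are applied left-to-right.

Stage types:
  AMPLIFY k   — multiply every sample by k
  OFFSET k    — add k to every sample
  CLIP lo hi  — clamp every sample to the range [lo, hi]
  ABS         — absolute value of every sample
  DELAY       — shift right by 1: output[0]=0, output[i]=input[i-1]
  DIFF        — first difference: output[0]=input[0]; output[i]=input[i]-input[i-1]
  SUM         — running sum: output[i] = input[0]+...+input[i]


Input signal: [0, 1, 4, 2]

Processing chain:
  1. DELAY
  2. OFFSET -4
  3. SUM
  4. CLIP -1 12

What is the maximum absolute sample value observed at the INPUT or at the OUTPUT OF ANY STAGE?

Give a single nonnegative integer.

Answer: 11

Derivation:
Input: [0, 1, 4, 2] (max |s|=4)
Stage 1 (DELAY): [0, 0, 1, 4] = [0, 0, 1, 4] -> [0, 0, 1, 4] (max |s|=4)
Stage 2 (OFFSET -4): 0+-4=-4, 0+-4=-4, 1+-4=-3, 4+-4=0 -> [-4, -4, -3, 0] (max |s|=4)
Stage 3 (SUM): sum[0..0]=-4, sum[0..1]=-8, sum[0..2]=-11, sum[0..3]=-11 -> [-4, -8, -11, -11] (max |s|=11)
Stage 4 (CLIP -1 12): clip(-4,-1,12)=-1, clip(-8,-1,12)=-1, clip(-11,-1,12)=-1, clip(-11,-1,12)=-1 -> [-1, -1, -1, -1] (max |s|=1)
Overall max amplitude: 11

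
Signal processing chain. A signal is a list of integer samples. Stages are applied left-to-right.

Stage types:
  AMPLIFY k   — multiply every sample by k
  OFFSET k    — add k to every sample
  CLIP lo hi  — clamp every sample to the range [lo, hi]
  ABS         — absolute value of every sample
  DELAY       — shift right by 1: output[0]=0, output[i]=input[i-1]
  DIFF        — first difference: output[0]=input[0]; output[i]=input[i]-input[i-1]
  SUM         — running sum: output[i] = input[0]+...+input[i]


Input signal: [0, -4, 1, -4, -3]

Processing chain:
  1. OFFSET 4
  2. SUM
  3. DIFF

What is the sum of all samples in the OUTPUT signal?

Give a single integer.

Answer: 10

Derivation:
Input: [0, -4, 1, -4, -3]
Stage 1 (OFFSET 4): 0+4=4, -4+4=0, 1+4=5, -4+4=0, -3+4=1 -> [4, 0, 5, 0, 1]
Stage 2 (SUM): sum[0..0]=4, sum[0..1]=4, sum[0..2]=9, sum[0..3]=9, sum[0..4]=10 -> [4, 4, 9, 9, 10]
Stage 3 (DIFF): s[0]=4, 4-4=0, 9-4=5, 9-9=0, 10-9=1 -> [4, 0, 5, 0, 1]
Output sum: 10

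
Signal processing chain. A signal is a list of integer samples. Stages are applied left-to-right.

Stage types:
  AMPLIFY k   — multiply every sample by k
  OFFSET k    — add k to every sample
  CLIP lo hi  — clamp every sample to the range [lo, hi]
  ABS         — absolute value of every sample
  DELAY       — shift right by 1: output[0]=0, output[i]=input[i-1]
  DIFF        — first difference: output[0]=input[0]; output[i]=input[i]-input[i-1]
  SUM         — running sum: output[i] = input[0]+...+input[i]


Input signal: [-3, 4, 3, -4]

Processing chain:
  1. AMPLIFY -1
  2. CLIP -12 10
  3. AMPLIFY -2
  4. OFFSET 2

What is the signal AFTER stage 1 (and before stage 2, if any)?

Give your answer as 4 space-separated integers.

Input: [-3, 4, 3, -4]
Stage 1 (AMPLIFY -1): -3*-1=3, 4*-1=-4, 3*-1=-3, -4*-1=4 -> [3, -4, -3, 4]

Answer: 3 -4 -3 4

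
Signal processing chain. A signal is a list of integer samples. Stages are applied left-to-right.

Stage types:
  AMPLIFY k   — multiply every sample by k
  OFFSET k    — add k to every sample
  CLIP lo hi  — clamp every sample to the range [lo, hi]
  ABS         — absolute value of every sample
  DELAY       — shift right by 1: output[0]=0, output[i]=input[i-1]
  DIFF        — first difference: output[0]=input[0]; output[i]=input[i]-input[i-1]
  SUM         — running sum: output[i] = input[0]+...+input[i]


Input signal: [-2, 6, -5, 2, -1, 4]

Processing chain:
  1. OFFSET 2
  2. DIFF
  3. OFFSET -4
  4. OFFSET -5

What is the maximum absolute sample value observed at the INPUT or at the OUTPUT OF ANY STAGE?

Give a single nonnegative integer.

Input: [-2, 6, -5, 2, -1, 4] (max |s|=6)
Stage 1 (OFFSET 2): -2+2=0, 6+2=8, -5+2=-3, 2+2=4, -1+2=1, 4+2=6 -> [0, 8, -3, 4, 1, 6] (max |s|=8)
Stage 2 (DIFF): s[0]=0, 8-0=8, -3-8=-11, 4--3=7, 1-4=-3, 6-1=5 -> [0, 8, -11, 7, -3, 5] (max |s|=11)
Stage 3 (OFFSET -4): 0+-4=-4, 8+-4=4, -11+-4=-15, 7+-4=3, -3+-4=-7, 5+-4=1 -> [-4, 4, -15, 3, -7, 1] (max |s|=15)
Stage 4 (OFFSET -5): -4+-5=-9, 4+-5=-1, -15+-5=-20, 3+-5=-2, -7+-5=-12, 1+-5=-4 -> [-9, -1, -20, -2, -12, -4] (max |s|=20)
Overall max amplitude: 20

Answer: 20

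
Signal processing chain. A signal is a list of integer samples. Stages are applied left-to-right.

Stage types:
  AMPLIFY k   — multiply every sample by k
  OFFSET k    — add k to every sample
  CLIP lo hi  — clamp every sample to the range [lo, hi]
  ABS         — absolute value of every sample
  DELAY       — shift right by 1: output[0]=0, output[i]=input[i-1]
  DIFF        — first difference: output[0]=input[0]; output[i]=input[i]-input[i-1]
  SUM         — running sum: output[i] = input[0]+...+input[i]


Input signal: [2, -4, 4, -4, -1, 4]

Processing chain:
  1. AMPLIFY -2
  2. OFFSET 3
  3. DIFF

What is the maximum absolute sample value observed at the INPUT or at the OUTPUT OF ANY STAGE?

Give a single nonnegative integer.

Answer: 16

Derivation:
Input: [2, -4, 4, -4, -1, 4] (max |s|=4)
Stage 1 (AMPLIFY -2): 2*-2=-4, -4*-2=8, 4*-2=-8, -4*-2=8, -1*-2=2, 4*-2=-8 -> [-4, 8, -8, 8, 2, -8] (max |s|=8)
Stage 2 (OFFSET 3): -4+3=-1, 8+3=11, -8+3=-5, 8+3=11, 2+3=5, -8+3=-5 -> [-1, 11, -5, 11, 5, -5] (max |s|=11)
Stage 3 (DIFF): s[0]=-1, 11--1=12, -5-11=-16, 11--5=16, 5-11=-6, -5-5=-10 -> [-1, 12, -16, 16, -6, -10] (max |s|=16)
Overall max amplitude: 16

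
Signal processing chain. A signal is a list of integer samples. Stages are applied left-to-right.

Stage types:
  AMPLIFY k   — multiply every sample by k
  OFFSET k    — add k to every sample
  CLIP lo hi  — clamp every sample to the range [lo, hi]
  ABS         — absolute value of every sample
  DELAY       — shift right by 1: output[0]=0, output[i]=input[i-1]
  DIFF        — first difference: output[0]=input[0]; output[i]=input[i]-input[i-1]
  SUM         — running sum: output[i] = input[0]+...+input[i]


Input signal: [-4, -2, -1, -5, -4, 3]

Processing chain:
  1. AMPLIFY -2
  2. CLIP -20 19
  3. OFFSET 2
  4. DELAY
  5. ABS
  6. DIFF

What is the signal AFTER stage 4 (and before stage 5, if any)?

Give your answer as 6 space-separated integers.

Input: [-4, -2, -1, -5, -4, 3]
Stage 1 (AMPLIFY -2): -4*-2=8, -2*-2=4, -1*-2=2, -5*-2=10, -4*-2=8, 3*-2=-6 -> [8, 4, 2, 10, 8, -6]
Stage 2 (CLIP -20 19): clip(8,-20,19)=8, clip(4,-20,19)=4, clip(2,-20,19)=2, clip(10,-20,19)=10, clip(8,-20,19)=8, clip(-6,-20,19)=-6 -> [8, 4, 2, 10, 8, -6]
Stage 3 (OFFSET 2): 8+2=10, 4+2=6, 2+2=4, 10+2=12, 8+2=10, -6+2=-4 -> [10, 6, 4, 12, 10, -4]
Stage 4 (DELAY): [0, 10, 6, 4, 12, 10] = [0, 10, 6, 4, 12, 10] -> [0, 10, 6, 4, 12, 10]

Answer: 0 10 6 4 12 10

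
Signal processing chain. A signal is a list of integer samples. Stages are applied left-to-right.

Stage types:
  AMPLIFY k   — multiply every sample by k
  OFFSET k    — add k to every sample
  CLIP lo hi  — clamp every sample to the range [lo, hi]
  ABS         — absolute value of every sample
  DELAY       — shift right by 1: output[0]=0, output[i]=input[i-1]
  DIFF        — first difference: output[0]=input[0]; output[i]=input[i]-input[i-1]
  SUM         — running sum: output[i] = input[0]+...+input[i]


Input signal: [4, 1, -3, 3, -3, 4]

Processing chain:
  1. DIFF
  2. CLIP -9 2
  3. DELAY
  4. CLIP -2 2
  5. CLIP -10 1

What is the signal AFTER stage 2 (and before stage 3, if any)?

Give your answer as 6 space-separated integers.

Input: [4, 1, -3, 3, -3, 4]
Stage 1 (DIFF): s[0]=4, 1-4=-3, -3-1=-4, 3--3=6, -3-3=-6, 4--3=7 -> [4, -3, -4, 6, -6, 7]
Stage 2 (CLIP -9 2): clip(4,-9,2)=2, clip(-3,-9,2)=-3, clip(-4,-9,2)=-4, clip(6,-9,2)=2, clip(-6,-9,2)=-6, clip(7,-9,2)=2 -> [2, -3, -4, 2, -6, 2]

Answer: 2 -3 -4 2 -6 2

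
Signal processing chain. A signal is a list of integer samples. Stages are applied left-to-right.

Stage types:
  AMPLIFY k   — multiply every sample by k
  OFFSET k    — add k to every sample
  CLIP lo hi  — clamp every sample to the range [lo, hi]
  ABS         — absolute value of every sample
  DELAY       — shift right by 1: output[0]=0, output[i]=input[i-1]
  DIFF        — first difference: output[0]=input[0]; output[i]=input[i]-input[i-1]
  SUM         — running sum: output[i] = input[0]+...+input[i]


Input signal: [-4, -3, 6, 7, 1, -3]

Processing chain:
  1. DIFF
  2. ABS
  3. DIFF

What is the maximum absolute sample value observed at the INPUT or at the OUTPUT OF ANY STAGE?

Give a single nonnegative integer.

Input: [-4, -3, 6, 7, 1, -3] (max |s|=7)
Stage 1 (DIFF): s[0]=-4, -3--4=1, 6--3=9, 7-6=1, 1-7=-6, -3-1=-4 -> [-4, 1, 9, 1, -6, -4] (max |s|=9)
Stage 2 (ABS): |-4|=4, |1|=1, |9|=9, |1|=1, |-6|=6, |-4|=4 -> [4, 1, 9, 1, 6, 4] (max |s|=9)
Stage 3 (DIFF): s[0]=4, 1-4=-3, 9-1=8, 1-9=-8, 6-1=5, 4-6=-2 -> [4, -3, 8, -8, 5, -2] (max |s|=8)
Overall max amplitude: 9

Answer: 9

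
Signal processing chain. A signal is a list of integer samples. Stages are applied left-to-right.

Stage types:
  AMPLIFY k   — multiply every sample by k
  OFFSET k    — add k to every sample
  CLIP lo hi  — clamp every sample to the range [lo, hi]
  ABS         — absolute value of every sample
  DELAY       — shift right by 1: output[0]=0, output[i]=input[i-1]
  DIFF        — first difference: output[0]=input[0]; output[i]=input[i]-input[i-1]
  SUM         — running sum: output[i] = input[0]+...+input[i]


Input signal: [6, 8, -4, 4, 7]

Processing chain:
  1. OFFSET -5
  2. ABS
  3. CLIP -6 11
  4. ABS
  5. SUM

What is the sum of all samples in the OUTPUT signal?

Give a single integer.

Answer: 48

Derivation:
Input: [6, 8, -4, 4, 7]
Stage 1 (OFFSET -5): 6+-5=1, 8+-5=3, -4+-5=-9, 4+-5=-1, 7+-5=2 -> [1, 3, -9, -1, 2]
Stage 2 (ABS): |1|=1, |3|=3, |-9|=9, |-1|=1, |2|=2 -> [1, 3, 9, 1, 2]
Stage 3 (CLIP -6 11): clip(1,-6,11)=1, clip(3,-6,11)=3, clip(9,-6,11)=9, clip(1,-6,11)=1, clip(2,-6,11)=2 -> [1, 3, 9, 1, 2]
Stage 4 (ABS): |1|=1, |3|=3, |9|=9, |1|=1, |2|=2 -> [1, 3, 9, 1, 2]
Stage 5 (SUM): sum[0..0]=1, sum[0..1]=4, sum[0..2]=13, sum[0..3]=14, sum[0..4]=16 -> [1, 4, 13, 14, 16]
Output sum: 48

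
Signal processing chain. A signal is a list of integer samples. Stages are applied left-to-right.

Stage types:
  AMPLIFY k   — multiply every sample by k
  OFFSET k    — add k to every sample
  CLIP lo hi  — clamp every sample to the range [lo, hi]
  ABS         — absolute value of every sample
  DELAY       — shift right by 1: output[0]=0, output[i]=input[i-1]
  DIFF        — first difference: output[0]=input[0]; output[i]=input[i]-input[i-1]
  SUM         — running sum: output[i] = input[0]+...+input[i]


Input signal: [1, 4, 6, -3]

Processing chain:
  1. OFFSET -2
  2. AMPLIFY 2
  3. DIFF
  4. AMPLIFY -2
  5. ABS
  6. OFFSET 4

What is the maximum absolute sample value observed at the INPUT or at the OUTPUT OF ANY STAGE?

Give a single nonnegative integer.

Input: [1, 4, 6, -3] (max |s|=6)
Stage 1 (OFFSET -2): 1+-2=-1, 4+-2=2, 6+-2=4, -3+-2=-5 -> [-1, 2, 4, -5] (max |s|=5)
Stage 2 (AMPLIFY 2): -1*2=-2, 2*2=4, 4*2=8, -5*2=-10 -> [-2, 4, 8, -10] (max |s|=10)
Stage 3 (DIFF): s[0]=-2, 4--2=6, 8-4=4, -10-8=-18 -> [-2, 6, 4, -18] (max |s|=18)
Stage 4 (AMPLIFY -2): -2*-2=4, 6*-2=-12, 4*-2=-8, -18*-2=36 -> [4, -12, -8, 36] (max |s|=36)
Stage 5 (ABS): |4|=4, |-12|=12, |-8|=8, |36|=36 -> [4, 12, 8, 36] (max |s|=36)
Stage 6 (OFFSET 4): 4+4=8, 12+4=16, 8+4=12, 36+4=40 -> [8, 16, 12, 40] (max |s|=40)
Overall max amplitude: 40

Answer: 40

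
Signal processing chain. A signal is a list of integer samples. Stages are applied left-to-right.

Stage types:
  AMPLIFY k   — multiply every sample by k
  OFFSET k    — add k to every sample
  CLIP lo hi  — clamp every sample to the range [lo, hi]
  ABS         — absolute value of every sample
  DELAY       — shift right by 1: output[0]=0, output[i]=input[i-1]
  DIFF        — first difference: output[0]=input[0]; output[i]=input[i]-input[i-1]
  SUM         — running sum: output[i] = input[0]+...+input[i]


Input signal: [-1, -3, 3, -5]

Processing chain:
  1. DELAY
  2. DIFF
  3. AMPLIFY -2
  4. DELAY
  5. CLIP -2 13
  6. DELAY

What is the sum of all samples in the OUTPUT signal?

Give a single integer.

Input: [-1, -3, 3, -5]
Stage 1 (DELAY): [0, -1, -3, 3] = [0, -1, -3, 3] -> [0, -1, -3, 3]
Stage 2 (DIFF): s[0]=0, -1-0=-1, -3--1=-2, 3--3=6 -> [0, -1, -2, 6]
Stage 3 (AMPLIFY -2): 0*-2=0, -1*-2=2, -2*-2=4, 6*-2=-12 -> [0, 2, 4, -12]
Stage 4 (DELAY): [0, 0, 2, 4] = [0, 0, 2, 4] -> [0, 0, 2, 4]
Stage 5 (CLIP -2 13): clip(0,-2,13)=0, clip(0,-2,13)=0, clip(2,-2,13)=2, clip(4,-2,13)=4 -> [0, 0, 2, 4]
Stage 6 (DELAY): [0, 0, 0, 2] = [0, 0, 0, 2] -> [0, 0, 0, 2]
Output sum: 2

Answer: 2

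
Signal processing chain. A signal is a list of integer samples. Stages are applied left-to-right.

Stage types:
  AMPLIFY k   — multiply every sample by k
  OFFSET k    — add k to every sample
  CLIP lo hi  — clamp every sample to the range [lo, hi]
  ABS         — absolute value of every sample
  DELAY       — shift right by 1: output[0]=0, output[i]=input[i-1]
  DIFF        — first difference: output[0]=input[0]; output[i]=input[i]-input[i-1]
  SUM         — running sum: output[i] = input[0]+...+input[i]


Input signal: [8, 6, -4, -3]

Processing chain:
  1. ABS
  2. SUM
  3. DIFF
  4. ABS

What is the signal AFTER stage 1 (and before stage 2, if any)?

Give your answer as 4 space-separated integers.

Answer: 8 6 4 3

Derivation:
Input: [8, 6, -4, -3]
Stage 1 (ABS): |8|=8, |6|=6, |-4|=4, |-3|=3 -> [8, 6, 4, 3]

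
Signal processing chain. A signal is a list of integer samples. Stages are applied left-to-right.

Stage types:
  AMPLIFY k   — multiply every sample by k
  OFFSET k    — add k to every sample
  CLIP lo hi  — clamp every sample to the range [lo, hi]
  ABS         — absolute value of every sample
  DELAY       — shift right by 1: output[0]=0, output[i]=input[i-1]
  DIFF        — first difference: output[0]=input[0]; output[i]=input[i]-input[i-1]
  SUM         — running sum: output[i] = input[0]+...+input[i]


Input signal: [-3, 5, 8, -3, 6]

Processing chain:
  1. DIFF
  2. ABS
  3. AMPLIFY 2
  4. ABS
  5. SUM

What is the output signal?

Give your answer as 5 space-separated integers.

Input: [-3, 5, 8, -3, 6]
Stage 1 (DIFF): s[0]=-3, 5--3=8, 8-5=3, -3-8=-11, 6--3=9 -> [-3, 8, 3, -11, 9]
Stage 2 (ABS): |-3|=3, |8|=8, |3|=3, |-11|=11, |9|=9 -> [3, 8, 3, 11, 9]
Stage 3 (AMPLIFY 2): 3*2=6, 8*2=16, 3*2=6, 11*2=22, 9*2=18 -> [6, 16, 6, 22, 18]
Stage 4 (ABS): |6|=6, |16|=16, |6|=6, |22|=22, |18|=18 -> [6, 16, 6, 22, 18]
Stage 5 (SUM): sum[0..0]=6, sum[0..1]=22, sum[0..2]=28, sum[0..3]=50, sum[0..4]=68 -> [6, 22, 28, 50, 68]

Answer: 6 22 28 50 68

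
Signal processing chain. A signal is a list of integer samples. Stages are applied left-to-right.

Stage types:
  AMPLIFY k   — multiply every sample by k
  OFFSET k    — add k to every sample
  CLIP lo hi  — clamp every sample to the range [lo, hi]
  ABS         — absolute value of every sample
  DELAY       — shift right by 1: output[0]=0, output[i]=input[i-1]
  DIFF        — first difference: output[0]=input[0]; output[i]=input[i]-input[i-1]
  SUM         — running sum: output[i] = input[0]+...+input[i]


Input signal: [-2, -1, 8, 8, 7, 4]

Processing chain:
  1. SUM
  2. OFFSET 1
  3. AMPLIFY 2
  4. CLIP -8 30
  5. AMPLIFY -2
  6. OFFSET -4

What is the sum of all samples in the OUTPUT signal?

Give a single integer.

Input: [-2, -1, 8, 8, 7, 4]
Stage 1 (SUM): sum[0..0]=-2, sum[0..1]=-3, sum[0..2]=5, sum[0..3]=13, sum[0..4]=20, sum[0..5]=24 -> [-2, -3, 5, 13, 20, 24]
Stage 2 (OFFSET 1): -2+1=-1, -3+1=-2, 5+1=6, 13+1=14, 20+1=21, 24+1=25 -> [-1, -2, 6, 14, 21, 25]
Stage 3 (AMPLIFY 2): -1*2=-2, -2*2=-4, 6*2=12, 14*2=28, 21*2=42, 25*2=50 -> [-2, -4, 12, 28, 42, 50]
Stage 4 (CLIP -8 30): clip(-2,-8,30)=-2, clip(-4,-8,30)=-4, clip(12,-8,30)=12, clip(28,-8,30)=28, clip(42,-8,30)=30, clip(50,-8,30)=30 -> [-2, -4, 12, 28, 30, 30]
Stage 5 (AMPLIFY -2): -2*-2=4, -4*-2=8, 12*-2=-24, 28*-2=-56, 30*-2=-60, 30*-2=-60 -> [4, 8, -24, -56, -60, -60]
Stage 6 (OFFSET -4): 4+-4=0, 8+-4=4, -24+-4=-28, -56+-4=-60, -60+-4=-64, -60+-4=-64 -> [0, 4, -28, -60, -64, -64]
Output sum: -212

Answer: -212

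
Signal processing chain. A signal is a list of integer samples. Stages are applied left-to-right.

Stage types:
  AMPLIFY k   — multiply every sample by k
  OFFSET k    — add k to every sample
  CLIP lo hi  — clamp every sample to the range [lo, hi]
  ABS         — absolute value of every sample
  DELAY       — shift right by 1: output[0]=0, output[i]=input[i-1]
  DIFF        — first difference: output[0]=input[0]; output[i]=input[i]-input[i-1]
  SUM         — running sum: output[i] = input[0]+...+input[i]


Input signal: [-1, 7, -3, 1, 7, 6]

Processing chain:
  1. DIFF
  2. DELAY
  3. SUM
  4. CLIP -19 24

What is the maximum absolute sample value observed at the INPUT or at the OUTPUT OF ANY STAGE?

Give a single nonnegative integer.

Input: [-1, 7, -3, 1, 7, 6] (max |s|=7)
Stage 1 (DIFF): s[0]=-1, 7--1=8, -3-7=-10, 1--3=4, 7-1=6, 6-7=-1 -> [-1, 8, -10, 4, 6, -1] (max |s|=10)
Stage 2 (DELAY): [0, -1, 8, -10, 4, 6] = [0, -1, 8, -10, 4, 6] -> [0, -1, 8, -10, 4, 6] (max |s|=10)
Stage 3 (SUM): sum[0..0]=0, sum[0..1]=-1, sum[0..2]=7, sum[0..3]=-3, sum[0..4]=1, sum[0..5]=7 -> [0, -1, 7, -3, 1, 7] (max |s|=7)
Stage 4 (CLIP -19 24): clip(0,-19,24)=0, clip(-1,-19,24)=-1, clip(7,-19,24)=7, clip(-3,-19,24)=-3, clip(1,-19,24)=1, clip(7,-19,24)=7 -> [0, -1, 7, -3, 1, 7] (max |s|=7)
Overall max amplitude: 10

Answer: 10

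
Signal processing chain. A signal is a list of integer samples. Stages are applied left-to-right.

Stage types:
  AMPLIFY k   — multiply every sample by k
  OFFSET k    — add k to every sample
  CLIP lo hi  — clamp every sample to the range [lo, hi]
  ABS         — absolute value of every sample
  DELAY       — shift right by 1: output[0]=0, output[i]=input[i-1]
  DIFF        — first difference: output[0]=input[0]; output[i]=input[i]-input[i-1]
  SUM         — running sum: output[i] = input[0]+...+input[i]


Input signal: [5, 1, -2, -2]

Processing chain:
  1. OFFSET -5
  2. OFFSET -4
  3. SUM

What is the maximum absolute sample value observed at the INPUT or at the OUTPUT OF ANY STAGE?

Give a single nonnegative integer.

Input: [5, 1, -2, -2] (max |s|=5)
Stage 1 (OFFSET -5): 5+-5=0, 1+-5=-4, -2+-5=-7, -2+-5=-7 -> [0, -4, -7, -7] (max |s|=7)
Stage 2 (OFFSET -4): 0+-4=-4, -4+-4=-8, -7+-4=-11, -7+-4=-11 -> [-4, -8, -11, -11] (max |s|=11)
Stage 3 (SUM): sum[0..0]=-4, sum[0..1]=-12, sum[0..2]=-23, sum[0..3]=-34 -> [-4, -12, -23, -34] (max |s|=34)
Overall max amplitude: 34

Answer: 34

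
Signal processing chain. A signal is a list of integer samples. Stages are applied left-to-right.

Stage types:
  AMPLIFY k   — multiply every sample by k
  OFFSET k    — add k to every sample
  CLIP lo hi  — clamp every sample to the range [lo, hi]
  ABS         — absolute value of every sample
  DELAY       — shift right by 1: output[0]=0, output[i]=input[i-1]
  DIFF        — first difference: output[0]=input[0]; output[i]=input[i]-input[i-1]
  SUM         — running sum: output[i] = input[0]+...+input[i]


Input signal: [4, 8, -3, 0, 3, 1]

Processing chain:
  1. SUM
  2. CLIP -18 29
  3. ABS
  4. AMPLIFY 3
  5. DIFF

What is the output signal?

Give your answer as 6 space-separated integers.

Answer: 12 24 -9 0 9 3

Derivation:
Input: [4, 8, -3, 0, 3, 1]
Stage 1 (SUM): sum[0..0]=4, sum[0..1]=12, sum[0..2]=9, sum[0..3]=9, sum[0..4]=12, sum[0..5]=13 -> [4, 12, 9, 9, 12, 13]
Stage 2 (CLIP -18 29): clip(4,-18,29)=4, clip(12,-18,29)=12, clip(9,-18,29)=9, clip(9,-18,29)=9, clip(12,-18,29)=12, clip(13,-18,29)=13 -> [4, 12, 9, 9, 12, 13]
Stage 3 (ABS): |4|=4, |12|=12, |9|=9, |9|=9, |12|=12, |13|=13 -> [4, 12, 9, 9, 12, 13]
Stage 4 (AMPLIFY 3): 4*3=12, 12*3=36, 9*3=27, 9*3=27, 12*3=36, 13*3=39 -> [12, 36, 27, 27, 36, 39]
Stage 5 (DIFF): s[0]=12, 36-12=24, 27-36=-9, 27-27=0, 36-27=9, 39-36=3 -> [12, 24, -9, 0, 9, 3]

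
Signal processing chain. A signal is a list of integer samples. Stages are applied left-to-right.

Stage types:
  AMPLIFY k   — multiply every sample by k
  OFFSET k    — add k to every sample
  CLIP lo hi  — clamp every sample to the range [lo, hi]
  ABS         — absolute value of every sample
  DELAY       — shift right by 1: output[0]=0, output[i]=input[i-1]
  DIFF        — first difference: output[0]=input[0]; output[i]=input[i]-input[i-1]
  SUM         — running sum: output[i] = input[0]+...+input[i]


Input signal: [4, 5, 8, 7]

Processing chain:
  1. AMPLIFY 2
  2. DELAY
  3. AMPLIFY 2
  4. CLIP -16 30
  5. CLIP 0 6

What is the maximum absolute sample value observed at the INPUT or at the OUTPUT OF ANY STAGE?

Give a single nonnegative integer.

Input: [4, 5, 8, 7] (max |s|=8)
Stage 1 (AMPLIFY 2): 4*2=8, 5*2=10, 8*2=16, 7*2=14 -> [8, 10, 16, 14] (max |s|=16)
Stage 2 (DELAY): [0, 8, 10, 16] = [0, 8, 10, 16] -> [0, 8, 10, 16] (max |s|=16)
Stage 3 (AMPLIFY 2): 0*2=0, 8*2=16, 10*2=20, 16*2=32 -> [0, 16, 20, 32] (max |s|=32)
Stage 4 (CLIP -16 30): clip(0,-16,30)=0, clip(16,-16,30)=16, clip(20,-16,30)=20, clip(32,-16,30)=30 -> [0, 16, 20, 30] (max |s|=30)
Stage 5 (CLIP 0 6): clip(0,0,6)=0, clip(16,0,6)=6, clip(20,0,6)=6, clip(30,0,6)=6 -> [0, 6, 6, 6] (max |s|=6)
Overall max amplitude: 32

Answer: 32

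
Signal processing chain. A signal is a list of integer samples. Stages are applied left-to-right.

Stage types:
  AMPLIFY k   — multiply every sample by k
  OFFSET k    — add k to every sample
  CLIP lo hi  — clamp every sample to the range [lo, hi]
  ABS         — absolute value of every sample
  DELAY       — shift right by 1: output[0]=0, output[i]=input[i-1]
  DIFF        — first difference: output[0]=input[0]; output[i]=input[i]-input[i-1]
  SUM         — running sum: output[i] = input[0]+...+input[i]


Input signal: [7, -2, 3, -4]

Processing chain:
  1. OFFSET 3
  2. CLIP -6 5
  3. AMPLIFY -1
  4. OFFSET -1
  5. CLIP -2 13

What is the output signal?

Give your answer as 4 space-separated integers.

Input: [7, -2, 3, -4]
Stage 1 (OFFSET 3): 7+3=10, -2+3=1, 3+3=6, -4+3=-1 -> [10, 1, 6, -1]
Stage 2 (CLIP -6 5): clip(10,-6,5)=5, clip(1,-6,5)=1, clip(6,-6,5)=5, clip(-1,-6,5)=-1 -> [5, 1, 5, -1]
Stage 3 (AMPLIFY -1): 5*-1=-5, 1*-1=-1, 5*-1=-5, -1*-1=1 -> [-5, -1, -5, 1]
Stage 4 (OFFSET -1): -5+-1=-6, -1+-1=-2, -5+-1=-6, 1+-1=0 -> [-6, -2, -6, 0]
Stage 5 (CLIP -2 13): clip(-6,-2,13)=-2, clip(-2,-2,13)=-2, clip(-6,-2,13)=-2, clip(0,-2,13)=0 -> [-2, -2, -2, 0]

Answer: -2 -2 -2 0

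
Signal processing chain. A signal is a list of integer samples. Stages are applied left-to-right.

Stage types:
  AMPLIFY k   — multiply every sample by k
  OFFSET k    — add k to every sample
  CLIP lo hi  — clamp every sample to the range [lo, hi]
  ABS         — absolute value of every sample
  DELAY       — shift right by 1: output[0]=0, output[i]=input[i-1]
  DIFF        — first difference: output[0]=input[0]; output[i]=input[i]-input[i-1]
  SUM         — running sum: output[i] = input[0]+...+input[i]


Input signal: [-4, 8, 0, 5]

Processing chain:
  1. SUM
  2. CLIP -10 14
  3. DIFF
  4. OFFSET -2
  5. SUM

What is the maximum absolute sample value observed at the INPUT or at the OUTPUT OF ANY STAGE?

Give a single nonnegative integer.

Input: [-4, 8, 0, 5] (max |s|=8)
Stage 1 (SUM): sum[0..0]=-4, sum[0..1]=4, sum[0..2]=4, sum[0..3]=9 -> [-4, 4, 4, 9] (max |s|=9)
Stage 2 (CLIP -10 14): clip(-4,-10,14)=-4, clip(4,-10,14)=4, clip(4,-10,14)=4, clip(9,-10,14)=9 -> [-4, 4, 4, 9] (max |s|=9)
Stage 3 (DIFF): s[0]=-4, 4--4=8, 4-4=0, 9-4=5 -> [-4, 8, 0, 5] (max |s|=8)
Stage 4 (OFFSET -2): -4+-2=-6, 8+-2=6, 0+-2=-2, 5+-2=3 -> [-6, 6, -2, 3] (max |s|=6)
Stage 5 (SUM): sum[0..0]=-6, sum[0..1]=0, sum[0..2]=-2, sum[0..3]=1 -> [-6, 0, -2, 1] (max |s|=6)
Overall max amplitude: 9

Answer: 9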